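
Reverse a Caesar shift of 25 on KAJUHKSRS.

K(10): 10−25=-15≡11 → L
A(0): 0−25=-25≡1 → B
J(9): 9−25=-16≡10 → K
U(20): 20−25=-5≡21 → V
H(7): 7−25=-18≡8 → I
K(10): 10−25=-15≡11 → L
S(18): 18−25=-7≡19 → T
R(17): 17−25=-8≡18 → S
S(18): 18−25=-7≡19 → T

LBKVILTST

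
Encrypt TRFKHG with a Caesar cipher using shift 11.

ECQVSR

T(19): 19+11=30≡4 → E
R(17): 17+11=28≡2 → C
F(5): 5+11=16 → Q
K(10): 10+11=21 → V
H(7): 7+11=18 → S
G(6): 6+11=17 → R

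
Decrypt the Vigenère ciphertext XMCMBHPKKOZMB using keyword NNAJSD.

KZCDJECXKFHJO

Repeat the key across the ciphertext: NNAJSDNNAJSDN
X(23)−N(13): 10 → K
M(12)−N(13): -1≡25 → Z
C(2)−A(0): 2 → C
M(12)−J(9): 3 → D
B(1)−S(18): -17≡9 → J
H(7)−D(3): 4 → E
P(15)−N(13): 2 → C
K(10)−N(13): -3≡23 → X
K(10)−A(0): 10 → K
O(14)−J(9): 5 → F
Z(25)−S(18): 7 → H
M(12)−D(3): 9 → J
B(1)−N(13): -12≡14 → O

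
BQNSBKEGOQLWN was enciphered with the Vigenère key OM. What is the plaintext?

Repeat the key across the ciphertext: OMOMOMOMOMOMO
B(1)−O(14): -13≡13 → N
Q(16)−M(12): 4 → E
N(13)−O(14): -1≡25 → Z
S(18)−M(12): 6 → G
B(1)−O(14): -13≡13 → N
K(10)−M(12): -2≡24 → Y
E(4)−O(14): -10≡16 → Q
G(6)−M(12): -6≡20 → U
O(14)−O(14): 0 → A
Q(16)−M(12): 4 → E
L(11)−O(14): -3≡23 → X
W(22)−M(12): 10 → K
N(13)−O(14): -1≡25 → Z

NEZGNYQUAEXKZ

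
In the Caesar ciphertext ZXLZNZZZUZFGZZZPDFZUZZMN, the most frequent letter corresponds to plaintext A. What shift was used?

25

The most frequent ciphertext letter is Z (appears 12 times).
Z is position 25; A is position 0.
Shift = 25.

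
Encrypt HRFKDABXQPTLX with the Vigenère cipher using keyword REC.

YVHBHCSBSGXNO

Repeat the key across the message: RECRECRECRECR
H(7)+R(17): 24 → Y
R(17)+E(4): 21 → V
F(5)+C(2): 7 → H
K(10)+R(17): 27≡1 → B
D(3)+E(4): 7 → H
A(0)+C(2): 2 → C
B(1)+R(17): 18 → S
X(23)+E(4): 27≡1 → B
Q(16)+C(2): 18 → S
P(15)+R(17): 32≡6 → G
T(19)+E(4): 23 → X
L(11)+C(2): 13 → N
X(23)+R(17): 40≡14 → O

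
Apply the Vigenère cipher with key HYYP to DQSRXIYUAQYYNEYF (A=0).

Repeat the key across the message: HYYPHYYPHYYPHYYP
D(3)+H(7): 10 → K
Q(16)+Y(24): 40≡14 → O
S(18)+Y(24): 42≡16 → Q
R(17)+P(15): 32≡6 → G
X(23)+H(7): 30≡4 → E
I(8)+Y(24): 32≡6 → G
Y(24)+Y(24): 48≡22 → W
U(20)+P(15): 35≡9 → J
A(0)+H(7): 7 → H
Q(16)+Y(24): 40≡14 → O
Y(24)+Y(24): 48≡22 → W
Y(24)+P(15): 39≡13 → N
N(13)+H(7): 20 → U
E(4)+Y(24): 28≡2 → C
Y(24)+Y(24): 48≡22 → W
F(5)+P(15): 20 → U

KOQGEGWJHOWNUCWU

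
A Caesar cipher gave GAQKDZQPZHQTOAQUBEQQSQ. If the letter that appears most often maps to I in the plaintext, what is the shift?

8

The most frequent ciphertext letter is Q (appears 7 times).
Q is position 16; I is position 8.
Shift = 8.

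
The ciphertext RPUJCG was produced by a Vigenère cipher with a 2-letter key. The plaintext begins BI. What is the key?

QH

Subtract each crib letter from the matching ciphertext letter (mod 26):
R(17)−B(1)=16 → Q
P(15)−I(8)=7 → H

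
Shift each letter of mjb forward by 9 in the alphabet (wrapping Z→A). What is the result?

vsk

m(12): 12+9=21 → v
j(9): 9+9=18 → s
b(1): 1+9=10 → k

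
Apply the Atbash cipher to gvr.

g(6) → t(19)
v(21) → e(4)
r(17) → i(8)

tei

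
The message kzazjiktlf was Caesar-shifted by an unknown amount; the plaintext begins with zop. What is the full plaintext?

zopoyxziau

From the crib: k(10)−z(25)=-15≡11, so the shift is 11.
Subtract 11 from each ciphertext letter:
k(10): 10−11=-1≡25 → z
z(25): 25−11=14 → o
a(0): 0−11=-11≡15 → p
z(25): 25−11=14 → o
j(9): 9−11=-2≡24 → y
i(8): 8−11=-3≡23 → x
k(10): 10−11=-1≡25 → z
t(19): 19−11=8 → i
l(11): 11−11=0 → a
f(5): 5−11=-6≡20 → u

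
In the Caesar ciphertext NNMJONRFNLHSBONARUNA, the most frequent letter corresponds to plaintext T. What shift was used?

The most frequent ciphertext letter is N (appears 6 times).
N is position 13; T is position 19.
Shift = -6≡20.

20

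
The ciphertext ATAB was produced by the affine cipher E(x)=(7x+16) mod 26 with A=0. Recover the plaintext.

UTUJ

The inverse of 7 mod 26 is 15, since 7·15=105≡1. Apply D(y)=15·(y−16) mod 26:
A(0): 15·(0−16)=-240≡20 → U
T(19): 15·(19−16)=45≡19 → T
A(0): 15·(0−16)=-240≡20 → U
B(1): 15·(1−16)=-225≡9 → J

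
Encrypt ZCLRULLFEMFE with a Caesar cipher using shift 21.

UXGMPGGAZHAZ

Z(25): 25+21=46≡20 → U
C(2): 2+21=23 → X
L(11): 11+21=32≡6 → G
R(17): 17+21=38≡12 → M
U(20): 20+21=41≡15 → P
L(11): 11+21=32≡6 → G
L(11): 11+21=32≡6 → G
F(5): 5+21=26≡0 → A
E(4): 4+21=25 → Z
M(12): 12+21=33≡7 → H
F(5): 5+21=26≡0 → A
E(4): 4+21=25 → Z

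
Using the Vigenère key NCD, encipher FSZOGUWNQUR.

SUCBIXJPTHT

Repeat the key across the message: NCDNCDNCDNC
F(5)+N(13): 18 → S
S(18)+C(2): 20 → U
Z(25)+D(3): 28≡2 → C
O(14)+N(13): 27≡1 → B
G(6)+C(2): 8 → I
U(20)+D(3): 23 → X
W(22)+N(13): 35≡9 → J
N(13)+C(2): 15 → P
Q(16)+D(3): 19 → T
U(20)+N(13): 33≡7 → H
R(17)+C(2): 19 → T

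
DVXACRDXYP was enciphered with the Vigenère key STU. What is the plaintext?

LCDIJXLEEX

Repeat the key across the ciphertext: STUSTUSTUS
D(3)−S(18): -15≡11 → L
V(21)−T(19): 2 → C
X(23)−U(20): 3 → D
A(0)−S(18): -18≡8 → I
C(2)−T(19): -17≡9 → J
R(17)−U(20): -3≡23 → X
D(3)−S(18): -15≡11 → L
X(23)−T(19): 4 → E
Y(24)−U(20): 4 → E
P(15)−S(18): -3≡23 → X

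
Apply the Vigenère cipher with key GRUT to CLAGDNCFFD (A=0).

ICUZJEWYLU

Repeat the key across the message: GRUTGRUTGR
C(2)+G(6): 8 → I
L(11)+R(17): 28≡2 → C
A(0)+U(20): 20 → U
G(6)+T(19): 25 → Z
D(3)+G(6): 9 → J
N(13)+R(17): 30≡4 → E
C(2)+U(20): 22 → W
F(5)+T(19): 24 → Y
F(5)+G(6): 11 → L
D(3)+R(17): 20 → U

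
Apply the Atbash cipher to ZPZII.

Z(25) → A(0)
P(15) → K(10)
Z(25) → A(0)
I(8) → R(17)
I(8) → R(17)

AKARR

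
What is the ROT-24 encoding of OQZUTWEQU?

O(14): 14+24=38≡12 → M
Q(16): 16+24=40≡14 → O
Z(25): 25+24=49≡23 → X
U(20): 20+24=44≡18 → S
T(19): 19+24=43≡17 → R
W(22): 22+24=46≡20 → U
E(4): 4+24=28≡2 → C
Q(16): 16+24=40≡14 → O
U(20): 20+24=44≡18 → S

MOXSRUCOS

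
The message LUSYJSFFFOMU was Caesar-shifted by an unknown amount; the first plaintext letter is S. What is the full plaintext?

SBZFQZMMMVTB

From the crib: L(11)−S(18)=-7≡19, so the shift is 19.
Subtract 19 from each ciphertext letter:
L(11): 11−19=-8≡18 → S
U(20): 20−19=1 → B
S(18): 18−19=-1≡25 → Z
Y(24): 24−19=5 → F
J(9): 9−19=-10≡16 → Q
S(18): 18−19=-1≡25 → Z
F(5): 5−19=-14≡12 → M
F(5): 5−19=-14≡12 → M
F(5): 5−19=-14≡12 → M
O(14): 14−19=-5≡21 → V
M(12): 12−19=-7≡19 → T
U(20): 20−19=1 → B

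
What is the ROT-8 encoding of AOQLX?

IWYTF

A(0): 0+8=8 → I
O(14): 14+8=22 → W
Q(16): 16+8=24 → Y
L(11): 11+8=19 → T
X(23): 23+8=31≡5 → F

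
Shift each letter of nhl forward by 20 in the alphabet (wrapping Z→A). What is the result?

n(13): 13+20=33≡7 → h
h(7): 7+20=27≡1 → b
l(11): 11+20=31≡5 → f

hbf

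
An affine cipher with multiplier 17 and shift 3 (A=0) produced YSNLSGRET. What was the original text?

PHWCHRKXE

The inverse of 17 mod 26 is 23, since 17·23=391≡1. Apply D(y)=23·(y−3) mod 26:
Y(24): 23·(24−3)=483≡15 → P
S(18): 23·(18−3)=345≡7 → H
N(13): 23·(13−3)=230≡22 → W
L(11): 23·(11−3)=184≡2 → C
S(18): 23·(18−3)=345≡7 → H
G(6): 23·(6−3)=69≡17 → R
R(17): 23·(17−3)=322≡10 → K
E(4): 23·(4−3)=23 → X
T(19): 23·(19−3)=368≡4 → E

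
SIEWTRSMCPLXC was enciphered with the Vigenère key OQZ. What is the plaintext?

ESFIDSEWDBVYO

Repeat the key across the ciphertext: OQZOQZOQZOQZO
S(18)−O(14): 4 → E
I(8)−Q(16): -8≡18 → S
E(4)−Z(25): -21≡5 → F
W(22)−O(14): 8 → I
T(19)−Q(16): 3 → D
R(17)−Z(25): -8≡18 → S
S(18)−O(14): 4 → E
M(12)−Q(16): -4≡22 → W
C(2)−Z(25): -23≡3 → D
P(15)−O(14): 1 → B
L(11)−Q(16): -5≡21 → V
X(23)−Z(25): -2≡24 → Y
C(2)−O(14): -12≡14 → O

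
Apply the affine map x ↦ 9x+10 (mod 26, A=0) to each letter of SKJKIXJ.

QWNWEJN

S(18): 9·18+10=172≡16 → Q
K(10): 9·10+10=100≡22 → W
J(9): 9·9+10=91≡13 → N
K(10): 9·10+10=100≡22 → W
I(8): 9·8+10=82≡4 → E
X(23): 9·23+10=217≡9 → J
J(9): 9·9+10=91≡13 → N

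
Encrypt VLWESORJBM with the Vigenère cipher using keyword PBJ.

KMFTTXGKKB

Repeat the key across the message: PBJPBJPBJP
V(21)+P(15): 36≡10 → K
L(11)+B(1): 12 → M
W(22)+J(9): 31≡5 → F
E(4)+P(15): 19 → T
S(18)+B(1): 19 → T
O(14)+J(9): 23 → X
R(17)+P(15): 32≡6 → G
J(9)+B(1): 10 → K
B(1)+J(9): 10 → K
M(12)+P(15): 27≡1 → B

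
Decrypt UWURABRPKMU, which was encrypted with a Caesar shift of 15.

U(20): 20−15=5 → F
W(22): 22−15=7 → H
U(20): 20−15=5 → F
R(17): 17−15=2 → C
A(0): 0−15=-15≡11 → L
B(1): 1−15=-14≡12 → M
R(17): 17−15=2 → C
P(15): 15−15=0 → A
K(10): 10−15=-5≡21 → V
M(12): 12−15=-3≡23 → X
U(20): 20−15=5 → F

FHFCLMCAVXF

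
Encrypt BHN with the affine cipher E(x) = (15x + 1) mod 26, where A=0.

B(1): 15·1+1=16 → Q
H(7): 15·7+1=106≡2 → C
N(13): 15·13+1=196≡14 → O

QCO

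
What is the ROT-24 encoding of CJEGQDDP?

C(2): 2+24=26≡0 → A
J(9): 9+24=33≡7 → H
E(4): 4+24=28≡2 → C
G(6): 6+24=30≡4 → E
Q(16): 16+24=40≡14 → O
D(3): 3+24=27≡1 → B
D(3): 3+24=27≡1 → B
P(15): 15+24=39≡13 → N

AHCEOBBN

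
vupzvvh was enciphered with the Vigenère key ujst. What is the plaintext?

blxgbmp

Repeat the key across the ciphertext: ujstujs
v(21)−u(20): 1 → b
u(20)−j(9): 11 → l
p(15)−s(18): -3≡23 → x
z(25)−t(19): 6 → g
v(21)−u(20): 1 → b
v(21)−j(9): 12 → m
h(7)−s(18): -11≡15 → p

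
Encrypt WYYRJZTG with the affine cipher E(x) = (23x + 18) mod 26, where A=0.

W(22): 23·22+18=524≡4 → E
Y(24): 23·24+18=570≡24 → Y
Y(24): 23·24+18=570≡24 → Y
R(17): 23·17+18=409≡19 → T
J(9): 23·9+18=225≡17 → R
Z(25): 23·25+18=593≡21 → V
T(19): 23·19+18=455≡13 → N
G(6): 23·6+18=156≡0 → A

EYYTRVNA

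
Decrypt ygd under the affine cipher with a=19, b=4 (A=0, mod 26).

mwp

The inverse of 19 mod 26 is 11, since 19·11=209≡1. Apply D(y)=11·(y−4) mod 26:
y(24): 11·(24−4)=220≡12 → m
g(6): 11·(6−4)=22 → w
d(3): 11·(3−4)=-11≡15 → p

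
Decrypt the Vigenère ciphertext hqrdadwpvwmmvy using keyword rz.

Repeat the key across the ciphertext: rzrzrzrzrzrzrz
h(7)−r(17): -10≡16 → q
q(16)−z(25): -9≡17 → r
r(17)−r(17): 0 → a
d(3)−z(25): -22≡4 → e
a(0)−r(17): -17≡9 → j
d(3)−z(25): -22≡4 → e
w(22)−r(17): 5 → f
p(15)−z(25): -10≡16 → q
v(21)−r(17): 4 → e
w(22)−z(25): -3≡23 → x
m(12)−r(17): -5≡21 → v
m(12)−z(25): -13≡13 → n
v(21)−r(17): 4 → e
y(24)−z(25): -1≡25 → z

qraejefqexvnez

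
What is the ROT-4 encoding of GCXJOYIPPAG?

G(6): 6+4=10 → K
C(2): 2+4=6 → G
X(23): 23+4=27≡1 → B
J(9): 9+4=13 → N
O(14): 14+4=18 → S
Y(24): 24+4=28≡2 → C
I(8): 8+4=12 → M
P(15): 15+4=19 → T
P(15): 15+4=19 → T
A(0): 0+4=4 → E
G(6): 6+4=10 → K

KGBNSCMTTEK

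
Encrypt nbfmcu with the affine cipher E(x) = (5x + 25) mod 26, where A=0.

n(13): 5·13+25=90≡12 → m
b(1): 5·1+25=30≡4 → e
f(5): 5·5+25=50≡24 → y
m(12): 5·12+25=85≡7 → h
c(2): 5·2+25=35≡9 → j
u(20): 5·20+25=125≡21 → v

meyhjv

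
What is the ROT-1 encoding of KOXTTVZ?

K(10): 10+1=11 → L
O(14): 14+1=15 → P
X(23): 23+1=24 → Y
T(19): 19+1=20 → U
T(19): 19+1=20 → U
V(21): 21+1=22 → W
Z(25): 25+1=26≡0 → A

LPYUUWA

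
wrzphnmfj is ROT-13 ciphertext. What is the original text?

w(22): 22−13=9 → j
r(17): 17−13=4 → e
z(25): 25−13=12 → m
p(15): 15−13=2 → c
h(7): 7−13=-6≡20 → u
n(13): 13−13=0 → a
m(12): 12−13=-1≡25 → z
f(5): 5−13=-8≡18 → s
j(9): 9−13=-4≡22 → w

jemcuazsw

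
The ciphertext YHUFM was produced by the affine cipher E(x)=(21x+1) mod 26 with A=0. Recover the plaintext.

LERUD

The inverse of 21 mod 26 is 5, since 21·5=105≡1. Apply D(y)=5·(y−1) mod 26:
Y(24): 5·(24−1)=115≡11 → L
H(7): 5·(7−1)=30≡4 → E
U(20): 5·(20−1)=95≡17 → R
F(5): 5·(5−1)=20 → U
M(12): 5·(12−1)=55≡3 → D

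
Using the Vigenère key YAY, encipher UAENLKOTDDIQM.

SACLLIMTBBIOK

Repeat the key across the message: YAYYAYYAYYAYY
U(20)+Y(24): 44≡18 → S
A(0)+A(0): 0 → A
E(4)+Y(24): 28≡2 → C
N(13)+Y(24): 37≡11 → L
L(11)+A(0): 11 → L
K(10)+Y(24): 34≡8 → I
O(14)+Y(24): 38≡12 → M
T(19)+A(0): 19 → T
D(3)+Y(24): 27≡1 → B
D(3)+Y(24): 27≡1 → B
I(8)+A(0): 8 → I
Q(16)+Y(24): 40≡14 → O
M(12)+Y(24): 36≡10 → K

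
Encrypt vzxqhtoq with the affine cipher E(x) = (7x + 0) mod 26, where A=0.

rtfixdui

v(21): 7·21+0=147≡17 → r
z(25): 7·25+0=175≡19 → t
x(23): 7·23+0=161≡5 → f
q(16): 7·16+0=112≡8 → i
h(7): 7·7+0=49≡23 → x
t(19): 7·19+0=133≡3 → d
o(14): 7·14+0=98≡20 → u
q(16): 7·16+0=112≡8 → i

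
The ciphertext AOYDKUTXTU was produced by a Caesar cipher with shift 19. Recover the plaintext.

HVFKRBAEAB

A(0): 0−19=-19≡7 → H
O(14): 14−19=-5≡21 → V
Y(24): 24−19=5 → F
D(3): 3−19=-16≡10 → K
K(10): 10−19=-9≡17 → R
U(20): 20−19=1 → B
T(19): 19−19=0 → A
X(23): 23−19=4 → E
T(19): 19−19=0 → A
U(20): 20−19=1 → B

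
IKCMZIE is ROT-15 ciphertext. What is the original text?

I(8): 8−15=-7≡19 → T
K(10): 10−15=-5≡21 → V
C(2): 2−15=-13≡13 → N
M(12): 12−15=-3≡23 → X
Z(25): 25−15=10 → K
I(8): 8−15=-7≡19 → T
E(4): 4−15=-11≡15 → P

TVNXKTP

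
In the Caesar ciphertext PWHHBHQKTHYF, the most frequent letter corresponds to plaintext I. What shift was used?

The most frequent ciphertext letter is H (appears 4 times).
H is position 7; I is position 8.
Shift = -1≡25.

25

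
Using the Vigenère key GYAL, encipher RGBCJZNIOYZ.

Repeat the key across the message: GYALGYALGYA
R(17)+G(6): 23 → X
G(6)+Y(24): 30≡4 → E
B(1)+A(0): 1 → B
C(2)+L(11): 13 → N
J(9)+G(6): 15 → P
Z(25)+Y(24): 49≡23 → X
N(13)+A(0): 13 → N
I(8)+L(11): 19 → T
O(14)+G(6): 20 → U
Y(24)+Y(24): 48≡22 → W
Z(25)+A(0): 25 → Z

XEBNPXNTUWZ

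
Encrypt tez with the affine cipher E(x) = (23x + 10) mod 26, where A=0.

fyn

t(19): 23·19+10=447≡5 → f
e(4): 23·4+10=102≡24 → y
z(25): 23·25+10=585≡13 → n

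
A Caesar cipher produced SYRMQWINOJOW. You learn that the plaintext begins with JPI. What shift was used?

From the crib: S(18)−J(9)=9, so the shift is 9.

9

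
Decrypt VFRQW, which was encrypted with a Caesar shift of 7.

V(21): 21−7=14 → O
F(5): 5−7=-2≡24 → Y
R(17): 17−7=10 → K
Q(16): 16−7=9 → J
W(22): 22−7=15 → P

OYKJP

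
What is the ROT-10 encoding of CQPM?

MAZW

C(2): 2+10=12 → M
Q(16): 16+10=26≡0 → A
P(15): 15+10=25 → Z
M(12): 12+10=22 → W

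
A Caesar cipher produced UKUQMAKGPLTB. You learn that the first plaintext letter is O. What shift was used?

6

From the crib: U(20)−O(14)=6, so the shift is 6.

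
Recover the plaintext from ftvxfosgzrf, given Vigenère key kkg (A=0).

vjpnviiwthv

Repeat the key across the ciphertext: kkgkkgkkgkk
f(5)−k(10): -5≡21 → v
t(19)−k(10): 9 → j
v(21)−g(6): 15 → p
x(23)−k(10): 13 → n
f(5)−k(10): -5≡21 → v
o(14)−g(6): 8 → i
s(18)−k(10): 8 → i
g(6)−k(10): -4≡22 → w
z(25)−g(6): 19 → t
r(17)−k(10): 7 → h
f(5)−k(10): -5≡21 → v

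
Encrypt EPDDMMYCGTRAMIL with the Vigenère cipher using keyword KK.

Repeat the key across the message: KKKKKKKKKKKKKKK
E(4)+K(10): 14 → O
P(15)+K(10): 25 → Z
D(3)+K(10): 13 → N
D(3)+K(10): 13 → N
M(12)+K(10): 22 → W
M(12)+K(10): 22 → W
Y(24)+K(10): 34≡8 → I
C(2)+K(10): 12 → M
G(6)+K(10): 16 → Q
T(19)+K(10): 29≡3 → D
R(17)+K(10): 27≡1 → B
A(0)+K(10): 10 → K
M(12)+K(10): 22 → W
I(8)+K(10): 18 → S
L(11)+K(10): 21 → V

OZNNWWIMQDBKWSV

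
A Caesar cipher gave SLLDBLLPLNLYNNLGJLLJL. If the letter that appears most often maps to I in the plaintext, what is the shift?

3

The most frequent ciphertext letter is L (appears 10 times).
L is position 11; I is position 8.
Shift = 3.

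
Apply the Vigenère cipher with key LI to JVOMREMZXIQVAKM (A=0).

UDZUCMXHIQBDLSX

Repeat the key across the message: LILILILILILILIL
J(9)+L(11): 20 → U
V(21)+I(8): 29≡3 → D
O(14)+L(11): 25 → Z
M(12)+I(8): 20 → U
R(17)+L(11): 28≡2 → C
E(4)+I(8): 12 → M
M(12)+L(11): 23 → X
Z(25)+I(8): 33≡7 → H
X(23)+L(11): 34≡8 → I
I(8)+I(8): 16 → Q
Q(16)+L(11): 27≡1 → B
V(21)+I(8): 29≡3 → D
A(0)+L(11): 11 → L
K(10)+I(8): 18 → S
M(12)+L(11): 23 → X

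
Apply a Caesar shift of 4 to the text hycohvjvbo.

h(7): 7+4=11 → l
y(24): 24+4=28≡2 → c
c(2): 2+4=6 → g
o(14): 14+4=18 → s
h(7): 7+4=11 → l
v(21): 21+4=25 → z
j(9): 9+4=13 → n
v(21): 21+4=25 → z
b(1): 1+4=5 → f
o(14): 14+4=18 → s

lcgslznzfs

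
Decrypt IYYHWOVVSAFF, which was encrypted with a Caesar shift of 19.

PFFODVCCZHMM

I(8): 8−19=-11≡15 → P
Y(24): 24−19=5 → F
Y(24): 24−19=5 → F
H(7): 7−19=-12≡14 → O
W(22): 22−19=3 → D
O(14): 14−19=-5≡21 → V
V(21): 21−19=2 → C
V(21): 21−19=2 → C
S(18): 18−19=-1≡25 → Z
A(0): 0−19=-19≡7 → H
F(5): 5−19=-14≡12 → M
F(5): 5−19=-14≡12 → M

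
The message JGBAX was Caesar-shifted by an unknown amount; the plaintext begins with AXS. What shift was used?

9

From the crib: J(9)−A(0)=9, so the shift is 9.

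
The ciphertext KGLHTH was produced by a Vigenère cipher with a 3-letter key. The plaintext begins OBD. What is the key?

WFI

Subtract each crib letter from the matching ciphertext letter (mod 26):
K(10)−O(14)=-4≡22 → W
G(6)−B(1)=5 → F
L(11)−D(3)=8 → I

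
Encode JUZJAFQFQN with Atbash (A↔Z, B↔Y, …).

QFAQZUJUJM

J(9) → Q(16)
U(20) → F(5)
Z(25) → A(0)
J(9) → Q(16)
A(0) → Z(25)
F(5) → U(20)
Q(16) → J(9)
F(5) → U(20)
Q(16) → J(9)
N(13) → M(12)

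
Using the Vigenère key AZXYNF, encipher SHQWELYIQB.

SGNURQYHNZ

Repeat the key across the message: AZXYNFAZXY
S(18)+A(0): 18 → S
H(7)+Z(25): 32≡6 → G
Q(16)+X(23): 39≡13 → N
W(22)+Y(24): 46≡20 → U
E(4)+N(13): 17 → R
L(11)+F(5): 16 → Q
Y(24)+A(0): 24 → Y
I(8)+Z(25): 33≡7 → H
Q(16)+X(23): 39≡13 → N
B(1)+Y(24): 25 → Z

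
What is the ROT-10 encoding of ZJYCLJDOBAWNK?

JTIMVTNYLKGXU

Z(25): 25+10=35≡9 → J
J(9): 9+10=19 → T
Y(24): 24+10=34≡8 → I
C(2): 2+10=12 → M
L(11): 11+10=21 → V
J(9): 9+10=19 → T
D(3): 3+10=13 → N
O(14): 14+10=24 → Y
B(1): 1+10=11 → L
A(0): 0+10=10 → K
W(22): 22+10=32≡6 → G
N(13): 13+10=23 → X
K(10): 10+10=20 → U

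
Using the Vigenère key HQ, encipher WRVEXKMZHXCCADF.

Repeat the key across the message: HQHQHQHQHQHQHQH
W(22)+H(7): 29≡3 → D
R(17)+Q(16): 33≡7 → H
V(21)+H(7): 28≡2 → C
E(4)+Q(16): 20 → U
X(23)+H(7): 30≡4 → E
K(10)+Q(16): 26≡0 → A
M(12)+H(7): 19 → T
Z(25)+Q(16): 41≡15 → P
H(7)+H(7): 14 → O
X(23)+Q(16): 39≡13 → N
C(2)+H(7): 9 → J
C(2)+Q(16): 18 → S
A(0)+H(7): 7 → H
D(3)+Q(16): 19 → T
F(5)+H(7): 12 → M

DHCUEATPONJSHTM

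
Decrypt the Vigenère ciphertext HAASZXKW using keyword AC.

Repeat the key across the ciphertext: ACACACAC
H(7)−A(0): 7 → H
A(0)−C(2): -2≡24 → Y
A(0)−A(0): 0 → A
S(18)−C(2): 16 → Q
Z(25)−A(0): 25 → Z
X(23)−C(2): 21 → V
K(10)−A(0): 10 → K
W(22)−C(2): 20 → U

HYAQZVKU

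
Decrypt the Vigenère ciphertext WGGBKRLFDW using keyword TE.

DCNXRNSBKS

Repeat the key across the ciphertext: TETETETETE
W(22)−T(19): 3 → D
G(6)−E(4): 2 → C
G(6)−T(19): -13≡13 → N
B(1)−E(4): -3≡23 → X
K(10)−T(19): -9≡17 → R
R(17)−E(4): 13 → N
L(11)−T(19): -8≡18 → S
F(5)−E(4): 1 → B
D(3)−T(19): -16≡10 → K
W(22)−E(4): 18 → S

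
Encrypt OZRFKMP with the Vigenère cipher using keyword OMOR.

CLFWYYD

Repeat the key across the message: OMOROMO
O(14)+O(14): 28≡2 → C
Z(25)+M(12): 37≡11 → L
R(17)+O(14): 31≡5 → F
F(5)+R(17): 22 → W
K(10)+O(14): 24 → Y
M(12)+M(12): 24 → Y
P(15)+O(14): 29≡3 → D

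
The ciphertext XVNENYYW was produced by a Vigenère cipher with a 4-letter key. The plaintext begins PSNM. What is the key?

Subtract each crib letter from the matching ciphertext letter (mod 26):
X(23)−P(15)=8 → I
V(21)−S(18)=3 → D
N(13)−N(13)=0 → A
E(4)−M(12)=-8≡18 → S

IDAS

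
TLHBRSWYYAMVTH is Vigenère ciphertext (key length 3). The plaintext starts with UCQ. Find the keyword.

Subtract each crib letter from the matching ciphertext letter (mod 26):
T(19)−U(20)=-1≡25 → Z
L(11)−C(2)=9 → J
H(7)−Q(16)=-9≡17 → R

ZJR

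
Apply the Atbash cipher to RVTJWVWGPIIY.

R(17) → I(8)
V(21) → E(4)
T(19) → G(6)
J(9) → Q(16)
W(22) → D(3)
V(21) → E(4)
W(22) → D(3)
G(6) → T(19)
P(15) → K(10)
I(8) → R(17)
I(8) → R(17)
Y(24) → B(1)

IEGQDEDTKRRB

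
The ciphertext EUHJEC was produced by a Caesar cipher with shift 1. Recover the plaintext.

E(4): 4−1=3 → D
U(20): 20−1=19 → T
H(7): 7−1=6 → G
J(9): 9−1=8 → I
E(4): 4−1=3 → D
C(2): 2−1=1 → B

DTGIDB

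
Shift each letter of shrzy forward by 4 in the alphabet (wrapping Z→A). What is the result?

s(18): 18+4=22 → w
h(7): 7+4=11 → l
r(17): 17+4=21 → v
z(25): 25+4=29≡3 → d
y(24): 24+4=28≡2 → c

wlvdc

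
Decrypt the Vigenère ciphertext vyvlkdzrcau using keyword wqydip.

Repeat the key across the ciphertext: wqydipwqydi
v(21)−w(22): -1≡25 → z
y(24)−q(16): 8 → i
v(21)−y(24): -3≡23 → x
l(11)−d(3): 8 → i
k(10)−i(8): 2 → c
d(3)−p(15): -12≡14 → o
z(25)−w(22): 3 → d
r(17)−q(16): 1 → b
c(2)−y(24): -22≡4 → e
a(0)−d(3): -3≡23 → x
u(20)−i(8): 12 → m

zixicodbexm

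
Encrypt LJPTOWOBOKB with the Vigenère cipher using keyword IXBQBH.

TGQJPDWYPAC

Repeat the key across the message: IXBQBHIXBQB
L(11)+I(8): 19 → T
J(9)+X(23): 32≡6 → G
P(15)+B(1): 16 → Q
T(19)+Q(16): 35≡9 → J
O(14)+B(1): 15 → P
W(22)+H(7): 29≡3 → D
O(14)+I(8): 22 → W
B(1)+X(23): 24 → Y
O(14)+B(1): 15 → P
K(10)+Q(16): 26≡0 → A
B(1)+B(1): 2 → C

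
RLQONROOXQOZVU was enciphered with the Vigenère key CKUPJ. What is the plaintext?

Repeat the key across the ciphertext: CKUPJCKUPJCKUP
R(17)−C(2): 15 → P
L(11)−K(10): 1 → B
Q(16)−U(20): -4≡22 → W
O(14)−P(15): -1≡25 → Z
N(13)−J(9): 4 → E
R(17)−C(2): 15 → P
O(14)−K(10): 4 → E
O(14)−U(20): -6≡20 → U
X(23)−P(15): 8 → I
Q(16)−J(9): 7 → H
O(14)−C(2): 12 → M
Z(25)−K(10): 15 → P
V(21)−U(20): 1 → B
U(20)−P(15): 5 → F

PBWZEPEUIHMPBF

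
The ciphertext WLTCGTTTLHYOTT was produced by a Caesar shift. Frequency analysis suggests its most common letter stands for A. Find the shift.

19

The most frequent ciphertext letter is T (appears 6 times).
T is position 19; A is position 0.
Shift = 19.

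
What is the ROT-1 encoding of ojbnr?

o(14): 14+1=15 → p
j(9): 9+1=10 → k
b(1): 1+1=2 → c
n(13): 13+1=14 → o
r(17): 17+1=18 → s

pkcos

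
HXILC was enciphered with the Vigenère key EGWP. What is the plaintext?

Repeat the key across the ciphertext: EGWPE
H(7)−E(4): 3 → D
X(23)−G(6): 17 → R
I(8)−W(22): -14≡12 → M
L(11)−P(15): -4≡22 → W
C(2)−E(4): -2≡24 → Y

DRMWY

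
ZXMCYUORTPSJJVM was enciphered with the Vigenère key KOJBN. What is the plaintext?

Repeat the key across the ciphertext: KOJBNKOJBNKOJBN
Z(25)−K(10): 15 → P
X(23)−O(14): 9 → J
M(12)−J(9): 3 → D
C(2)−B(1): 1 → B
Y(24)−N(13): 11 → L
U(20)−K(10): 10 → K
O(14)−O(14): 0 → A
R(17)−J(9): 8 → I
T(19)−B(1): 18 → S
P(15)−N(13): 2 → C
S(18)−K(10): 8 → I
J(9)−O(14): -5≡21 → V
J(9)−J(9): 0 → A
V(21)−B(1): 20 → U
M(12)−N(13): -1≡25 → Z

PJDBLKAISCIVAUZ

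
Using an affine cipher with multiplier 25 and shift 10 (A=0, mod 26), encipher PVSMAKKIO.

VPSYKAACW

P(15): 25·15+10=385≡21 → V
V(21): 25·21+10=535≡15 → P
S(18): 25·18+10=460≡18 → S
M(12): 25·12+10=310≡24 → Y
A(0): 25·0+10=10 → K
K(10): 25·10+10=260≡0 → A
K(10): 25·10+10=260≡0 → A
I(8): 25·8+10=210≡2 → C
O(14): 25·14+10=360≡22 → W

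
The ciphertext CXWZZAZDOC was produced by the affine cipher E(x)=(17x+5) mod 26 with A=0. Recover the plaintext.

JYBSSPSGZJ

The inverse of 17 mod 26 is 23, since 17·23=391≡1. Apply D(y)=23·(y−5) mod 26:
C(2): 23·(2−5)=-69≡9 → J
X(23): 23·(23−5)=414≡24 → Y
W(22): 23·(22−5)=391≡1 → B
Z(25): 23·(25−5)=460≡18 → S
Z(25): 23·(25−5)=460≡18 → S
A(0): 23·(0−5)=-115≡15 → P
Z(25): 23·(25−5)=460≡18 → S
D(3): 23·(3−5)=-46≡6 → G
O(14): 23·(14−5)=207≡25 → Z
C(2): 23·(2−5)=-69≡9 → J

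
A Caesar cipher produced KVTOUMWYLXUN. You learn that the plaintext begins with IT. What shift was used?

From the crib: K(10)−I(8)=2, so the shift is 2.

2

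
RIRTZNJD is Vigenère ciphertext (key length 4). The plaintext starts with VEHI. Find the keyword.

WEKL

Subtract each crib letter from the matching ciphertext letter (mod 26):
R(17)−V(21)=-4≡22 → W
I(8)−E(4)=4 → E
R(17)−H(7)=10 → K
T(19)−I(8)=11 → L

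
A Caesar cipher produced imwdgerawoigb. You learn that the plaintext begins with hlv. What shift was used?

From the crib: i(8)−h(7)=1, so the shift is 1.

1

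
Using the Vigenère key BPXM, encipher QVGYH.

RKDKI

Repeat the key across the message: BPXMB
Q(16)+B(1): 17 → R
V(21)+P(15): 36≡10 → K
G(6)+X(23): 29≡3 → D
Y(24)+M(12): 36≡10 → K
H(7)+B(1): 8 → I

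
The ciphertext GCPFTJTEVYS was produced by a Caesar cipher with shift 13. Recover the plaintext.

G(6): 6−13=-7≡19 → T
C(2): 2−13=-11≡15 → P
P(15): 15−13=2 → C
F(5): 5−13=-8≡18 → S
T(19): 19−13=6 → G
J(9): 9−13=-4≡22 → W
T(19): 19−13=6 → G
E(4): 4−13=-9≡17 → R
V(21): 21−13=8 → I
Y(24): 24−13=11 → L
S(18): 18−13=5 → F

TPCSGWGRILF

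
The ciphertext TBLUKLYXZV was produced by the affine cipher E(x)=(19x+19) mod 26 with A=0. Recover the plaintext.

The inverse of 19 mod 26 is 11, since 19·11=209≡1. Apply D(y)=11·(y−19) mod 26:
T(19): 11·(19−19)=0 → A
B(1): 11·(1−19)=-198≡10 → K
L(11): 11·(11−19)=-88≡16 → Q
U(20): 11·(20−19)=11 → L
K(10): 11·(10−19)=-99≡5 → F
L(11): 11·(11−19)=-88≡16 → Q
Y(24): 11·(24−19)=55≡3 → D
X(23): 11·(23−19)=44≡18 → S
Z(25): 11·(25−19)=66≡14 → O
V(21): 11·(21−19)=22 → W

AKQLFQDSOW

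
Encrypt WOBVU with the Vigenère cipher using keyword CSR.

YGSXM

Repeat the key across the message: CSRCS
W(22)+C(2): 24 → Y
O(14)+S(18): 32≡6 → G
B(1)+R(17): 18 → S
V(21)+C(2): 23 → X
U(20)+S(18): 38≡12 → M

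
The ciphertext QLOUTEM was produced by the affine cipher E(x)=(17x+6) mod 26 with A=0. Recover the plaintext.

WLCKNGI

The inverse of 17 mod 26 is 23, since 17·23=391≡1. Apply D(y)=23·(y−6) mod 26:
Q(16): 23·(16−6)=230≡22 → W
L(11): 23·(11−6)=115≡11 → L
O(14): 23·(14−6)=184≡2 → C
U(20): 23·(20−6)=322≡10 → K
T(19): 23·(19−6)=299≡13 → N
E(4): 23·(4−6)=-46≡6 → G
M(12): 23·(12−6)=138≡8 → I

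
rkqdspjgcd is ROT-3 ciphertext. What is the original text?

ohnapmgdza

r(17): 17−3=14 → o
k(10): 10−3=7 → h
q(16): 16−3=13 → n
d(3): 3−3=0 → a
s(18): 18−3=15 → p
p(15): 15−3=12 → m
j(9): 9−3=6 → g
g(6): 6−3=3 → d
c(2): 2−3=-1≡25 → z
d(3): 3−3=0 → a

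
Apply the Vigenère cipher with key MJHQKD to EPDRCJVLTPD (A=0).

QYKHMMHUAFN

Repeat the key across the message: MJHQKDMJHQK
E(4)+M(12): 16 → Q
P(15)+J(9): 24 → Y
D(3)+H(7): 10 → K
R(17)+Q(16): 33≡7 → H
C(2)+K(10): 12 → M
J(9)+D(3): 12 → M
V(21)+M(12): 33≡7 → H
L(11)+J(9): 20 → U
T(19)+H(7): 26≡0 → A
P(15)+Q(16): 31≡5 → F
D(3)+K(10): 13 → N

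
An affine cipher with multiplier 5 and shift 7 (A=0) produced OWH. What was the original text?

The inverse of 5 mod 26 is 21, since 5·21=105≡1. Apply D(y)=21·(y−7) mod 26:
O(14): 21·(14−7)=147≡17 → R
W(22): 21·(22−7)=315≡3 → D
H(7): 21·(7−7)=0 → A

RDA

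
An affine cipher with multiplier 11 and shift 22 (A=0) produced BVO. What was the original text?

RHE

The inverse of 11 mod 26 is 19, since 11·19=209≡1. Apply D(y)=19·(y−22) mod 26:
B(1): 19·(1−22)=-399≡17 → R
V(21): 19·(21−22)=-19≡7 → H
O(14): 19·(14−22)=-152≡4 → E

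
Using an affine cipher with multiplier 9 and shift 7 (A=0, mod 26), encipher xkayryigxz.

x(23): 9·23+7=214≡6 → g
k(10): 9·10+7=97≡19 → t
a(0): 9·0+7=7 → h
y(24): 9·24+7=223≡15 → p
r(17): 9·17+7=160≡4 → e
y(24): 9·24+7=223≡15 → p
i(8): 9·8+7=79≡1 → b
g(6): 9·6+7=61≡9 → j
x(23): 9·23+7=214≡6 → g
z(25): 9·25+7=232≡24 → y

gthpepbjgy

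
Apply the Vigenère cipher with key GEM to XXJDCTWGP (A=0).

Repeat the key across the message: GEMGEMGEM
X(23)+G(6): 29≡3 → D
X(23)+E(4): 27≡1 → B
J(9)+M(12): 21 → V
D(3)+G(6): 9 → J
C(2)+E(4): 6 → G
T(19)+M(12): 31≡5 → F
W(22)+G(6): 28≡2 → C
G(6)+E(4): 10 → K
P(15)+M(12): 27≡1 → B

DBVJGFCKB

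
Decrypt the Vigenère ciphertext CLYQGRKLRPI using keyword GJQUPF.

Repeat the key across the ciphertext: GJQUPFGJQUP
C(2)−G(6): -4≡22 → W
L(11)−J(9): 2 → C
Y(24)−Q(16): 8 → I
Q(16)−U(20): -4≡22 → W
G(6)−P(15): -9≡17 → R
R(17)−F(5): 12 → M
K(10)−G(6): 4 → E
L(11)−J(9): 2 → C
R(17)−Q(16): 1 → B
P(15)−U(20): -5≡21 → V
I(8)−P(15): -7≡19 → T

WCIWRMECBVT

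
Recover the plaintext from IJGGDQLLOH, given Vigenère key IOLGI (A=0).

Repeat the key across the ciphertext: IOLGIIOLGI
I(8)−I(8): 0 → A
J(9)−O(14): -5≡21 → V
G(6)−L(11): -5≡21 → V
G(6)−G(6): 0 → A
D(3)−I(8): -5≡21 → V
Q(16)−I(8): 8 → I
L(11)−O(14): -3≡23 → X
L(11)−L(11): 0 → A
O(14)−G(6): 8 → I
H(7)−I(8): -1≡25 → Z

AVVAVIXAIZ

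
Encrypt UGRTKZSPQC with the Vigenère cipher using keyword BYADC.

Repeat the key across the message: BYADCBYADC
U(20)+B(1): 21 → V
G(6)+Y(24): 30≡4 → E
R(17)+A(0): 17 → R
T(19)+D(3): 22 → W
K(10)+C(2): 12 → M
Z(25)+B(1): 26≡0 → A
S(18)+Y(24): 42≡16 → Q
P(15)+A(0): 15 → P
Q(16)+D(3): 19 → T
C(2)+C(2): 4 → E

VERWMAQPTE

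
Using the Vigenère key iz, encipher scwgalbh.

abefikjg

Repeat the key across the message: iziziziz
s(18)+i(8): 26≡0 → a
c(2)+z(25): 27≡1 → b
w(22)+i(8): 30≡4 → e
g(6)+z(25): 31≡5 → f
a(0)+i(8): 8 → i
l(11)+z(25): 36≡10 → k
b(1)+i(8): 9 → j
h(7)+z(25): 32≡6 → g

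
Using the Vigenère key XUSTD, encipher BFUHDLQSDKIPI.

Repeat the key across the message: XUSTDXUSTDXUS
B(1)+X(23): 24 → Y
F(5)+U(20): 25 → Z
U(20)+S(18): 38≡12 → M
H(7)+T(19): 26≡0 → A
D(3)+D(3): 6 → G
L(11)+X(23): 34≡8 → I
Q(16)+U(20): 36≡10 → K
S(18)+S(18): 36≡10 → K
D(3)+T(19): 22 → W
K(10)+D(3): 13 → N
I(8)+X(23): 31≡5 → F
P(15)+U(20): 35≡9 → J
I(8)+S(18): 26≡0 → A

YZMAGIKKWNFJA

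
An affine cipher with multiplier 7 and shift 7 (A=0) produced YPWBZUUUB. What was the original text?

VQROKNNNO

The inverse of 7 mod 26 is 15, since 7·15=105≡1. Apply D(y)=15·(y−7) mod 26:
Y(24): 15·(24−7)=255≡21 → V
P(15): 15·(15−7)=120≡16 → Q
W(22): 15·(22−7)=225≡17 → R
B(1): 15·(1−7)=-90≡14 → O
Z(25): 15·(25−7)=270≡10 → K
U(20): 15·(20−7)=195≡13 → N
U(20): 15·(20−7)=195≡13 → N
U(20): 15·(20−7)=195≡13 → N
B(1): 15·(1−7)=-90≡14 → O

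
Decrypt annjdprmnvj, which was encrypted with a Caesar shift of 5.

viieykmhiqe

a(0): 0−5=-5≡21 → v
n(13): 13−5=8 → i
n(13): 13−5=8 → i
j(9): 9−5=4 → e
d(3): 3−5=-2≡24 → y
p(15): 15−5=10 → k
r(17): 17−5=12 → m
m(12): 12−5=7 → h
n(13): 13−5=8 → i
v(21): 21−5=16 → q
j(9): 9−5=4 → e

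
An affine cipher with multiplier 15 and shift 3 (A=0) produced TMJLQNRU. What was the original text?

The inverse of 15 mod 26 is 7, since 15·7=105≡1. Apply D(y)=7·(y−3) mod 26:
T(19): 7·(19−3)=112≡8 → I
M(12): 7·(12−3)=63≡11 → L
J(9): 7·(9−3)=42≡16 → Q
L(11): 7·(11−3)=56≡4 → E
Q(16): 7·(16−3)=91≡13 → N
N(13): 7·(13−3)=70≡18 → S
R(17): 7·(17−3)=98≡20 → U
U(20): 7·(20−3)=119≡15 → P

ILQENSUP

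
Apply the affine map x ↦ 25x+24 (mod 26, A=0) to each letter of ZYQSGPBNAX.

Z(25): 25·25+24=649≡25 → Z
Y(24): 25·24+24=624≡0 → A
Q(16): 25·16+24=424≡8 → I
S(18): 25·18+24=474≡6 → G
G(6): 25·6+24=174≡18 → S
P(15): 25·15+24=399≡9 → J
B(1): 25·1+24=49≡23 → X
N(13): 25·13+24=349≡11 → L
A(0): 25·0+24=24 → Y
X(23): 25·23+24=599≡1 → B

ZAIGSJXLYB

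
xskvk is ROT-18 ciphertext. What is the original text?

x(23): 23−18=5 → f
s(18): 18−18=0 → a
k(10): 10−18=-8≡18 → s
v(21): 21−18=3 → d
k(10): 10−18=-8≡18 → s

fasds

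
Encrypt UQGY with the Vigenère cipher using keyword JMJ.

Repeat the key across the message: JMJJ
U(20)+J(9): 29≡3 → D
Q(16)+M(12): 28≡2 → C
G(6)+J(9): 15 → P
Y(24)+J(9): 33≡7 → H

DCPH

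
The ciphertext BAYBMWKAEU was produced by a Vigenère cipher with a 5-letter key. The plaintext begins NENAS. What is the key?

Subtract each crib letter from the matching ciphertext letter (mod 26):
B(1)−N(13)=-12≡14 → O
A(0)−E(4)=-4≡22 → W
Y(24)−N(13)=11 → L
B(1)−A(0)=1 → B
M(12)−S(18)=-6≡20 → U

OWLBU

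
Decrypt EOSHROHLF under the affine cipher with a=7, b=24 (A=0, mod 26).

MGOFZGFNB

The inverse of 7 mod 26 is 15, since 7·15=105≡1. Apply D(y)=15·(y−24) mod 26:
E(4): 15·(4−24)=-300≡12 → M
O(14): 15·(14−24)=-150≡6 → G
S(18): 15·(18−24)=-90≡14 → O
H(7): 15·(7−24)=-255≡5 → F
R(17): 15·(17−24)=-105≡25 → Z
O(14): 15·(14−24)=-150≡6 → G
H(7): 15·(7−24)=-255≡5 → F
L(11): 15·(11−24)=-195≡13 → N
F(5): 15·(5−24)=-285≡1 → B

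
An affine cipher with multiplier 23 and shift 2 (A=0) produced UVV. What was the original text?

ULL

The inverse of 23 mod 26 is 17, since 23·17=391≡1. Apply D(y)=17·(y−2) mod 26:
U(20): 17·(20−2)=306≡20 → U
V(21): 17·(21−2)=323≡11 → L
V(21): 17·(21−2)=323≡11 → L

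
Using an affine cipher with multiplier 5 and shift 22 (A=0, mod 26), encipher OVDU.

OXLS

O(14): 5·14+22=92≡14 → O
V(21): 5·21+22=127≡23 → X
D(3): 5·3+22=37≡11 → L
U(20): 5·20+22=122≡18 → S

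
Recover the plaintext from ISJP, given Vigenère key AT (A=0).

IZJW

Repeat the key across the ciphertext: ATAT
I(8)−A(0): 8 → I
S(18)−T(19): -1≡25 → Z
J(9)−A(0): 9 → J
P(15)−T(19): -4≡22 → W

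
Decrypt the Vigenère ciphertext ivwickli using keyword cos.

ghegosju

Repeat the key across the ciphertext: coscosco
i(8)−c(2): 6 → g
v(21)−o(14): 7 → h
w(22)−s(18): 4 → e
i(8)−c(2): 6 → g
c(2)−o(14): -12≡14 → o
k(10)−s(18): -8≡18 → s
l(11)−c(2): 9 → j
i(8)−o(14): -6≡20 → u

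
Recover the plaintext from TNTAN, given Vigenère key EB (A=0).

Repeat the key across the ciphertext: EBEBE
T(19)−E(4): 15 → P
N(13)−B(1): 12 → M
T(19)−E(4): 15 → P
A(0)−B(1): -1≡25 → Z
N(13)−E(4): 9 → J

PMPZJ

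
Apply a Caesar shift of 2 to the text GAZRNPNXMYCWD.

G(6): 6+2=8 → I
A(0): 0+2=2 → C
Z(25): 25+2=27≡1 → B
R(17): 17+2=19 → T
N(13): 13+2=15 → P
P(15): 15+2=17 → R
N(13): 13+2=15 → P
X(23): 23+2=25 → Z
M(12): 12+2=14 → O
Y(24): 24+2=26≡0 → A
C(2): 2+2=4 → E
W(22): 22+2=24 → Y
D(3): 3+2=5 → F

ICBTPRPZOAEYF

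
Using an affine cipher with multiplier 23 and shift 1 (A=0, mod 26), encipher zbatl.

eybwu

z(25): 23·25+1=576≡4 → e
b(1): 23·1+1=24 → y
a(0): 23·0+1=1 → b
t(19): 23·19+1=438≡22 → w
l(11): 23·11+1=254≡20 → u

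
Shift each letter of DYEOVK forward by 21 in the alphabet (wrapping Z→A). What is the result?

YTZJQF

D(3): 3+21=24 → Y
Y(24): 24+21=45≡19 → T
E(4): 4+21=25 → Z
O(14): 14+21=35≡9 → J
V(21): 21+21=42≡16 → Q
K(10): 10+21=31≡5 → F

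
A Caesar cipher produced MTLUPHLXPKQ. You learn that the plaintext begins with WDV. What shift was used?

From the crib: M(12)−W(22)=-10≡16, so the shift is 16.

16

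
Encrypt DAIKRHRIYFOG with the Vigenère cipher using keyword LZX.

OZFVQECHVQND

Repeat the key across the message: LZXLZXLZXLZX
D(3)+L(11): 14 → O
A(0)+Z(25): 25 → Z
I(8)+X(23): 31≡5 → F
K(10)+L(11): 21 → V
R(17)+Z(25): 42≡16 → Q
H(7)+X(23): 30≡4 → E
R(17)+L(11): 28≡2 → C
I(8)+Z(25): 33≡7 → H
Y(24)+X(23): 47≡21 → V
F(5)+L(11): 16 → Q
O(14)+Z(25): 39≡13 → N
G(6)+X(23): 29≡3 → D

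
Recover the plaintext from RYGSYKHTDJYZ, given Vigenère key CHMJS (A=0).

Repeat the key across the ciphertext: CHMJSCHMJSCH
R(17)−C(2): 15 → P
Y(24)−H(7): 17 → R
G(6)−M(12): -6≡20 → U
S(18)−J(9): 9 → J
Y(24)−S(18): 6 → G
K(10)−C(2): 8 → I
H(7)−H(7): 0 → A
T(19)−M(12): 7 → H
D(3)−J(9): -6≡20 → U
J(9)−S(18): -9≡17 → R
Y(24)−C(2): 22 → W
Z(25)−H(7): 18 → S

PRUJGIAHURWS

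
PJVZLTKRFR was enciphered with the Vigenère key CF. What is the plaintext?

Repeat the key across the ciphertext: CFCFCFCFCF
P(15)−C(2): 13 → N
J(9)−F(5): 4 → E
V(21)−C(2): 19 → T
Z(25)−F(5): 20 → U
L(11)−C(2): 9 → J
T(19)−F(5): 14 → O
K(10)−C(2): 8 → I
R(17)−F(5): 12 → M
F(5)−C(2): 3 → D
R(17)−F(5): 12 → M

NETUJOIMDM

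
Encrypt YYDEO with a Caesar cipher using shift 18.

QQVWG

Y(24): 24+18=42≡16 → Q
Y(24): 24+18=42≡16 → Q
D(3): 3+18=21 → V
E(4): 4+18=22 → W
O(14): 14+18=32≡6 → G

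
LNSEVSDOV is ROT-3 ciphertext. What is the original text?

IKPBSPALS

L(11): 11−3=8 → I
N(13): 13−3=10 → K
S(18): 18−3=15 → P
E(4): 4−3=1 → B
V(21): 21−3=18 → S
S(18): 18−3=15 → P
D(3): 3−3=0 → A
O(14): 14−3=11 → L
V(21): 21−3=18 → S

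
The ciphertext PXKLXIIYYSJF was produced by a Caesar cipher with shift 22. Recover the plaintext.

TBOPBMMCCWNJ

P(15): 15−22=-7≡19 → T
X(23): 23−22=1 → B
K(10): 10−22=-12≡14 → O
L(11): 11−22=-11≡15 → P
X(23): 23−22=1 → B
I(8): 8−22=-14≡12 → M
I(8): 8−22=-14≡12 → M
Y(24): 24−22=2 → C
Y(24): 24−22=2 → C
S(18): 18−22=-4≡22 → W
J(9): 9−22=-13≡13 → N
F(5): 5−22=-17≡9 → J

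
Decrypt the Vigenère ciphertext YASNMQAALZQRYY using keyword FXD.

Repeat the key across the ciphertext: FXDFXDFXDFXDFX
Y(24)−F(5): 19 → T
A(0)−X(23): -23≡3 → D
S(18)−D(3): 15 → P
N(13)−F(5): 8 → I
M(12)−X(23): -11≡15 → P
Q(16)−D(3): 13 → N
A(0)−F(5): -5≡21 → V
A(0)−X(23): -23≡3 → D
L(11)−D(3): 8 → I
Z(25)−F(5): 20 → U
Q(16)−X(23): -7≡19 → T
R(17)−D(3): 14 → O
Y(24)−F(5): 19 → T
Y(24)−X(23): 1 → B

TDPIPNVDIUTOTB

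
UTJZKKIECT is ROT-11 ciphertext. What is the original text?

U(20): 20−11=9 → J
T(19): 19−11=8 → I
J(9): 9−11=-2≡24 → Y
Z(25): 25−11=14 → O
K(10): 10−11=-1≡25 → Z
K(10): 10−11=-1≡25 → Z
I(8): 8−11=-3≡23 → X
E(4): 4−11=-7≡19 → T
C(2): 2−11=-9≡17 → R
T(19): 19−11=8 → I

JIYOZZXTRI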